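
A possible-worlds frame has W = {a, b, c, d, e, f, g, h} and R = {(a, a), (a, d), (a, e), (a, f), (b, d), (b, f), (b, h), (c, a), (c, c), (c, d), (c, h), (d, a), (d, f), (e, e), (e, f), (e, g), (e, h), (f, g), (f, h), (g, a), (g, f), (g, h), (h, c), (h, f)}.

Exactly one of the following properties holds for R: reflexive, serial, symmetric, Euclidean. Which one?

Reflexive: no — b is not related to itself.
Serial: yes — every world has a successor (e.g. a R a).
Symmetric: no — a R e but not e R a.
Euclidean: no — a R d and a R e, but not d R e.
Only serial holds.

serial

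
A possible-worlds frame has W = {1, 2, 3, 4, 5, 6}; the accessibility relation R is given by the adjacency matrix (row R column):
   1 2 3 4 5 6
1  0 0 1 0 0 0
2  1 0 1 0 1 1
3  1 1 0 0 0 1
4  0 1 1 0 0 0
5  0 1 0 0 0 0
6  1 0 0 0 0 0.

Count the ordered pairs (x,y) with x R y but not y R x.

6

Enumerating: (2,1), (2,6), (3,6), (4,2), (4,3), (6,1).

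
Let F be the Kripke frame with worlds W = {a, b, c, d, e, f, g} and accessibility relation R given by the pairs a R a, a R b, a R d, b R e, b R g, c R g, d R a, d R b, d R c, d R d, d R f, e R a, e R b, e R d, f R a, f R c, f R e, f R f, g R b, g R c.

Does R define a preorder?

No

Reflexive: no — b is not related to itself.
Transitive: no — a R b and b R e, but not a R e.
So R is not a preorder.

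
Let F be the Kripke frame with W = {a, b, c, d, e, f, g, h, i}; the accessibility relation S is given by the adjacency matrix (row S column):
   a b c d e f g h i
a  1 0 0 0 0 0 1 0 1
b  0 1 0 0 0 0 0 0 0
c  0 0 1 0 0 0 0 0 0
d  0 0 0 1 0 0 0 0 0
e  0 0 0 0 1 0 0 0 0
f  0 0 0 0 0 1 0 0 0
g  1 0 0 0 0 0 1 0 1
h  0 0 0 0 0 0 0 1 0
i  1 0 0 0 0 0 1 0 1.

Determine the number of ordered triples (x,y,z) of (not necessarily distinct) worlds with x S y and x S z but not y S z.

0

S is Euclidean; there are no such tuples.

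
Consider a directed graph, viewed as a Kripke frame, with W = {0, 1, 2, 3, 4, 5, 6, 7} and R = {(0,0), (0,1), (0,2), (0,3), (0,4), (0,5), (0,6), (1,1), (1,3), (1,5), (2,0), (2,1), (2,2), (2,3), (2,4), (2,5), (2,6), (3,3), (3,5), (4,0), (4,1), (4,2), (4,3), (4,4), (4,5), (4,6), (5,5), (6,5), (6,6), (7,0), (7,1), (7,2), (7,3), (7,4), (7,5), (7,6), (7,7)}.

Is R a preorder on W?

Yes

Reflexive: yes — every world is R-related to itself.
Transitive: yes — every two-step R-path is closed by a direct edge.
So R is a preorder.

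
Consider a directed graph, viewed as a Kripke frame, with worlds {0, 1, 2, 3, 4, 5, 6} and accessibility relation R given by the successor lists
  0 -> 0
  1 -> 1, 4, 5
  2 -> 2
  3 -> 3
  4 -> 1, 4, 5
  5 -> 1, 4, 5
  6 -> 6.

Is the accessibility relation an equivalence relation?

Yes

Reflexive: yes — every world is R-related to itself.
Symmetric: yes — every pair in R has its reverse in R.
Transitive: yes — every two-step R-path is closed by a direct edge.
So R is an equivalence relation.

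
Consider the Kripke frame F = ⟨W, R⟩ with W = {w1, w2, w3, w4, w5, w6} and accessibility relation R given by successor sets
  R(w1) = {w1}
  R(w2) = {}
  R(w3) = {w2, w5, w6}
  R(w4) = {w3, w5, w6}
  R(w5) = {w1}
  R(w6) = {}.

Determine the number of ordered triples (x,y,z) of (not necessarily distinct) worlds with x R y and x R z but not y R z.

Enumerating: (w3,w2,w2), (w3,w2,w5), (w3,w2,w6), (w3,w5,w2), (w3,w5,w5), (w3,w5,w6), (w3,w6,w2), (w3,w6,w5), (w3,w6,w6), (w4,w3,w3), (w4,w5,w3), (w4,w5,w5), (w4,w5,w6), (w4,w6,w3), (w4,w6,w5), (w4,w6,w6).

16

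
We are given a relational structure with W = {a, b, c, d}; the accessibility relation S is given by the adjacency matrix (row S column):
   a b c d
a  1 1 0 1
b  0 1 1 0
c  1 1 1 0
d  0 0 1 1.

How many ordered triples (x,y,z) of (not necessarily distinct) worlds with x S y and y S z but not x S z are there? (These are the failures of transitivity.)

Enumerating: (a,b,c), (a,d,c), (b,c,a), (c,a,d), (d,c,a), (d,c,b).

6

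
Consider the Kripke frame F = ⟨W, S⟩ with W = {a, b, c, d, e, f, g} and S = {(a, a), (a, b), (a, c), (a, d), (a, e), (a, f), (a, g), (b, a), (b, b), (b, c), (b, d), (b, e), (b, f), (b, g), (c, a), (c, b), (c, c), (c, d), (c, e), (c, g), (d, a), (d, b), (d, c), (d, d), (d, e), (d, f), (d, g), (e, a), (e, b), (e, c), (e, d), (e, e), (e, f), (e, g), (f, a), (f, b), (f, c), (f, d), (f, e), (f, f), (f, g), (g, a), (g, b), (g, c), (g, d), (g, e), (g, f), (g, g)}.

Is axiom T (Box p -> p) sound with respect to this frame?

By correspondence theory, T is valid on a frame iff S is reflexive.
Reflexive: yes — every world is S-related to itself.

Yes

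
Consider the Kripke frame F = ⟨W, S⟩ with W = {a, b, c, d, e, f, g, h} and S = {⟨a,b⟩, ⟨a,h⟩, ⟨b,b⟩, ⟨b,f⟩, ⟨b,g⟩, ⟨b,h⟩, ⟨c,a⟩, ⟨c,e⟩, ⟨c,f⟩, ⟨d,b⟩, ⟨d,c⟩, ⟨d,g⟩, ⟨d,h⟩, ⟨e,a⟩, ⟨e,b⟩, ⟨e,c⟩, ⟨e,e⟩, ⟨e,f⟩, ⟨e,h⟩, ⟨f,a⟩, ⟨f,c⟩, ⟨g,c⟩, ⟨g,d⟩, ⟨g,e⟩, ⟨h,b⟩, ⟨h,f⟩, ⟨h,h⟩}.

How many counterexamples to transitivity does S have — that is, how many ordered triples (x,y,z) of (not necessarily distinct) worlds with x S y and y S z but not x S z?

38

Enumerating: (a,b,f), (a,b,g), (a,h,f), (b,f,a), (b,f,c), (b,g,c), (b,g,d), (b,g,e), (c,a,b), (c,a,h), (c,e,b), (c,e,c), … and 26 more.
Total: 38.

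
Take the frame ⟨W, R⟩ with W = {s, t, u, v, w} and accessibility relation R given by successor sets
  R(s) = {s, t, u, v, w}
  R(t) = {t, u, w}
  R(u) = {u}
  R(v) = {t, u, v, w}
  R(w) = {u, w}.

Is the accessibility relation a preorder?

Reflexive: yes — every world is R-related to itself.
Transitive: yes — every two-step R-path is closed by a direct edge.
So R is a preorder.

Yes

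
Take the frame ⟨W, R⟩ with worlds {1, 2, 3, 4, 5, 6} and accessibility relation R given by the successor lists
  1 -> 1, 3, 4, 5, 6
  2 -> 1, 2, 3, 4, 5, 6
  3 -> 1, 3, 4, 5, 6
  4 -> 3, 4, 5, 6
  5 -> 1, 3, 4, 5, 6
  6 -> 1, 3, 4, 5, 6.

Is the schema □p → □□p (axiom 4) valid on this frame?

By correspondence theory, 4 is valid on a frame iff R is transitive.
Transitive: no — 4 R 3 and 3 R 1, but not 4 R 1.

No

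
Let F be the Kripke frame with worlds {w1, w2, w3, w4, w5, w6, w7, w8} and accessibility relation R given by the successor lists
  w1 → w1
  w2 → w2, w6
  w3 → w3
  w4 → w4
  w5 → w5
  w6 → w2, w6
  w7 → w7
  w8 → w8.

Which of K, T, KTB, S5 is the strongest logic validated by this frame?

S5

Reflexive (axiom T): yes — every world is R-related to itself.
Symmetric (axiom B): yes — every pair in R has its reverse in R.
Euclidean (axiom 5): yes — any two successors of a common world are R-related.
So F validates K, T, KTB, S5. The strongest is S5.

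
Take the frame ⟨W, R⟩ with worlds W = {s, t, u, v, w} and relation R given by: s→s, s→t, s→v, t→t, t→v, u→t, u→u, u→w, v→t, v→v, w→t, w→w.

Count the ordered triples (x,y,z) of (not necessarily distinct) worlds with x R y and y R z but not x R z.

2

Enumerating: (u,t,v), (w,t,v).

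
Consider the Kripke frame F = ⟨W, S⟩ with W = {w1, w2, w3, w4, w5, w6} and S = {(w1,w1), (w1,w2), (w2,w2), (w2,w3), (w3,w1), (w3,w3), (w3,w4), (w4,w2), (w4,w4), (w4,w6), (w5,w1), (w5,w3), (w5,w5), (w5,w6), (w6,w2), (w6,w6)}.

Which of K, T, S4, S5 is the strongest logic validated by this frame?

T

Reflexive (axiom T): yes — every world is S-related to itself.
Transitive (axiom 4): no — w1 S w2 and w2 S w3, but not w1 S w3.
Euclidean (axiom 5): no — w3 S w1 and w3 S w4, but not w1 S w4.
So F validates K, T; S4 would additionally require S to be transitive. The strongest is T.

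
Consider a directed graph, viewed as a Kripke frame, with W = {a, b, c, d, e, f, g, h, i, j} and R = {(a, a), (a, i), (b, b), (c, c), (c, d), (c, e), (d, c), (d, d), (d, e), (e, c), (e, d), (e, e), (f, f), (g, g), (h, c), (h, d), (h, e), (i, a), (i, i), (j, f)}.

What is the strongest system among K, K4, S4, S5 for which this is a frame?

Transitive (axiom 4): yes — every two-step R-path is closed by a direct edge.
Reflexive (axiom T): no — h is not related to itself.
Euclidean (axiom 5): yes — any two successors of a common world are R-related.
So F validates K, K4; S4 would additionally require R to be reflexive. The strongest is K4.

K4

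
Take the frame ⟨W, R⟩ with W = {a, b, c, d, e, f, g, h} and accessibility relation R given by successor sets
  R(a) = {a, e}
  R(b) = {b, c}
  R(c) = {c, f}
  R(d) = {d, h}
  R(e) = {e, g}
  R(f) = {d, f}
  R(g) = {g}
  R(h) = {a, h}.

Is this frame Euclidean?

Euclidean: no — a R e and a R a, but not e R a.

No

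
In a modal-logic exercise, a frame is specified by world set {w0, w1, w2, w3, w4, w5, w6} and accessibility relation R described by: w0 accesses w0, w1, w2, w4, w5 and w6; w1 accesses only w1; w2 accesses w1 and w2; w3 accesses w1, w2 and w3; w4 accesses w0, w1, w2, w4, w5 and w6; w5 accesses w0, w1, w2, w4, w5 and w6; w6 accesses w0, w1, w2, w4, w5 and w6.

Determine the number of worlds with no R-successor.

0

R is serial; there are no such worlds.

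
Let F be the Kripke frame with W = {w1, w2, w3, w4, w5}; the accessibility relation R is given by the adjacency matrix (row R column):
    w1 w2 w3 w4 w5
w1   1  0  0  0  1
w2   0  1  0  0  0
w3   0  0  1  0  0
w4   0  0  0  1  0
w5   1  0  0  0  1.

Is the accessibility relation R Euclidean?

Euclidean: yes — any two successors of a common world are R-related.

Yes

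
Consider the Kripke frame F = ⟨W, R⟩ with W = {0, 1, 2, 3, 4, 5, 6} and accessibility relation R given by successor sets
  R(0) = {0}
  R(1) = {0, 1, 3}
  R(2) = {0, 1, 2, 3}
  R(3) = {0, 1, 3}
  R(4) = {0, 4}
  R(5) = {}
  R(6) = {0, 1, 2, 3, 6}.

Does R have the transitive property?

Transitive: yes — every two-step R-path is closed by a direct edge.

Yes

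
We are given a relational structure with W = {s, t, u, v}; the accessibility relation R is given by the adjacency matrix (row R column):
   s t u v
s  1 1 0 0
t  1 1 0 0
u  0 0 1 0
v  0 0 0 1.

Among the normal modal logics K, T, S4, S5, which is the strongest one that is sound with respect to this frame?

Reflexive (axiom T): yes — every world is R-related to itself.
Transitive (axiom 4): yes — every two-step R-path is closed by a direct edge.
Euclidean (axiom 5): yes — any two successors of a common world are R-related.
So F validates K, T, S4, S5. The strongest is S5.

S5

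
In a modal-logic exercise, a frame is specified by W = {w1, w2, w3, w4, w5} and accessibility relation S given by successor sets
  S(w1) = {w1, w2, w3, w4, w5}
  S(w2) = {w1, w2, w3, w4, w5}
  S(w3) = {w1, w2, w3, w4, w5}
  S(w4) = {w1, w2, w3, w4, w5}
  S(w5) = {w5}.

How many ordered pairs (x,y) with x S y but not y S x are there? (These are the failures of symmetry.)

4

Enumerating: (w1,w5), (w2,w5), (w3,w5), (w4,w5).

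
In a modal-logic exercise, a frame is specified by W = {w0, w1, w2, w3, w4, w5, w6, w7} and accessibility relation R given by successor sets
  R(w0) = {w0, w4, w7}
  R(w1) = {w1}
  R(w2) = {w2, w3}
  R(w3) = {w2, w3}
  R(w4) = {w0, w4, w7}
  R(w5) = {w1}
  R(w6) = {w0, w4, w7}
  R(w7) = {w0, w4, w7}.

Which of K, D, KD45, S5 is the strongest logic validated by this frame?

Serial (axiom D): yes — every world has a successor (e.g. w0 R w0).
Euclidean (axiom 5): yes — any two successors of a common world are R-related.
Transitive (axiom 4): yes — every two-step R-path is closed by a direct edge.
Reflexive (axiom T): no — w5 is not related to itself.
So F validates K, D, KD45; S5 would additionally require R to be reflexive. The strongest is KD45.

KD45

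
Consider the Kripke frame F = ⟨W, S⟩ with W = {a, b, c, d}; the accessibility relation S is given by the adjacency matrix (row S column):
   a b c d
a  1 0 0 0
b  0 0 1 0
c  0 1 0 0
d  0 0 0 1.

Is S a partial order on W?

No

Reflexive: no — b is not related to itself.
Transitive: no — b S c and c S b, but not b S b.
Antisymmetric: no — b S c and c S b with b ≠ c.
So S is not a partial order.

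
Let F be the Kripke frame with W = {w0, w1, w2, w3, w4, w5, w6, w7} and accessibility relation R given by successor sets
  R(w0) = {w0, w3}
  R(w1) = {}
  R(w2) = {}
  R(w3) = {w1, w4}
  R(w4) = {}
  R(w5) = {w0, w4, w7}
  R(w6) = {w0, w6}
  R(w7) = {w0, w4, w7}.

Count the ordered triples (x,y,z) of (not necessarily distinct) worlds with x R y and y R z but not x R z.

5

Enumerating: (w0,w3,w1), (w0,w3,w4), (w5,w0,w3), (w6,w0,w3), (w7,w0,w3).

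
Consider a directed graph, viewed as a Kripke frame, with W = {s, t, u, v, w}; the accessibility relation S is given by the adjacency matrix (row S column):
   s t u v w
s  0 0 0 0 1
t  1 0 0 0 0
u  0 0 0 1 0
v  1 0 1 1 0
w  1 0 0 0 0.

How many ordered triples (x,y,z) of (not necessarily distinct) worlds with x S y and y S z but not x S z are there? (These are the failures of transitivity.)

6

Enumerating: (s,w,s), (t,s,w), (u,v,s), (u,v,u), (v,s,w), (w,s,w).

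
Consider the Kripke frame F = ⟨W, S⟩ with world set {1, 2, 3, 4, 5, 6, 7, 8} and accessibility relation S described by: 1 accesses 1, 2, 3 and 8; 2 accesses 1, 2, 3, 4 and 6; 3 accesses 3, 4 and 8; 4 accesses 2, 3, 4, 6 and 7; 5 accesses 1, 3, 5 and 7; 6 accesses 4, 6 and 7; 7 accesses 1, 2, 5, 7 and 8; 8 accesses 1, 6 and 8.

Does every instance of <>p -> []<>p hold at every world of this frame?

By correspondence theory, 5 is valid on a frame iff S is Euclidean.
Euclidean: no — 1 S 2 and 1 S 8, but not 2 S 8.

No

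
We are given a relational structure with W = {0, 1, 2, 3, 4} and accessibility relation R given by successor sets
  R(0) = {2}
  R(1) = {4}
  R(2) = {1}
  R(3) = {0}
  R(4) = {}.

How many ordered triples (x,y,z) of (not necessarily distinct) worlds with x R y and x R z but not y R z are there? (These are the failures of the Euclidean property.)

4

Enumerating: (0,2,2), (1,4,4), (2,1,1), (3,0,0).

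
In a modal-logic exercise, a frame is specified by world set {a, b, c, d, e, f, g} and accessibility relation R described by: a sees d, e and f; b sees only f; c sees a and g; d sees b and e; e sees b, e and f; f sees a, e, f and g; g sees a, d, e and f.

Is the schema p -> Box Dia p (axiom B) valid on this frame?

No

Axiom B corresponds to the accessibility relation being symmetric.
Symmetric: no — a R d but not d R a.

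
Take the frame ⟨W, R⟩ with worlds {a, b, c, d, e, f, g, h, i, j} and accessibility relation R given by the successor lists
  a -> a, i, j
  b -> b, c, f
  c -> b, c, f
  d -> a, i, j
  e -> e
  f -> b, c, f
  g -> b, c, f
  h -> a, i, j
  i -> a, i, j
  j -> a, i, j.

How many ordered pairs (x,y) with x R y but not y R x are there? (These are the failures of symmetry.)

Enumerating: (d,a), (d,i), (d,j), (g,b), (g,c), (g,f), (h,a), (h,i), (h,j).

9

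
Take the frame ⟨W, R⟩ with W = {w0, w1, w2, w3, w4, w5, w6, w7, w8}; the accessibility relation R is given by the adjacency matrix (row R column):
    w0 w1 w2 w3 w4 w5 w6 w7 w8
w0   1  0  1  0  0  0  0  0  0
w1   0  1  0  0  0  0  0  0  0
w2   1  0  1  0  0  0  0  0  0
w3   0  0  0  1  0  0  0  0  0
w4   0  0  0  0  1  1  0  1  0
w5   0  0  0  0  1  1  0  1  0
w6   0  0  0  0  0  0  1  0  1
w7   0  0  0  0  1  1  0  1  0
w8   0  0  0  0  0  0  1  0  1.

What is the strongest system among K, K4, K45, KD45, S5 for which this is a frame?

S5

Transitive (axiom 4): yes — every two-step R-path is closed by a direct edge.
Euclidean (axiom 5): yes — any two successors of a common world are R-related.
Serial (axiom D): yes — every world has a successor (e.g. w0 R w0).
Reflexive (axiom T): yes — every world is R-related to itself.
So F validates K, K4, K45, KD45, S5. The strongest is S5.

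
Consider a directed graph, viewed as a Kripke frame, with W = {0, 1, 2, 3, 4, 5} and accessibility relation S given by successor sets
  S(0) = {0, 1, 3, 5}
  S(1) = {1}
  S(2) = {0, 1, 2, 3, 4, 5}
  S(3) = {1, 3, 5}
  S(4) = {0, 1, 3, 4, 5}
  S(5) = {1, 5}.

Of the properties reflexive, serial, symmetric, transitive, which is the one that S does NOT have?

Reflexive: yes — every world is S-related to itself.
Serial: yes — every world has a successor (e.g. 0 S 0).
Symmetric: no — 0 S 1 but not 1 S 0.
Transitive: yes — every two-step S-path is closed by a direct edge.
Only symmetric fails.

symmetric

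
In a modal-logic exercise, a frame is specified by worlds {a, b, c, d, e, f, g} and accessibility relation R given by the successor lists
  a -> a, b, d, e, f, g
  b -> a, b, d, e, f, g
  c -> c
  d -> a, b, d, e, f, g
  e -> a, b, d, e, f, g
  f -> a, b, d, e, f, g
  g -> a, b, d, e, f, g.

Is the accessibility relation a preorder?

Yes

Reflexive: yes — every world is R-related to itself.
Transitive: yes — every two-step R-path is closed by a direct edge.
So R is a preorder.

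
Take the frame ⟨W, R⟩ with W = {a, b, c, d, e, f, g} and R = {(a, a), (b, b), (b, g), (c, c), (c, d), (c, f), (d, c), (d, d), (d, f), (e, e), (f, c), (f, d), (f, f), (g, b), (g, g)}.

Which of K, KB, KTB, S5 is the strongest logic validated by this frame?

Symmetric (axiom B): yes — every pair in R has its reverse in R.
Reflexive (axiom T): yes — every world is R-related to itself.
Euclidean (axiom 5): yes — any two successors of a common world are R-related.
So F validates K, KB, KTB, S5. The strongest is S5.

S5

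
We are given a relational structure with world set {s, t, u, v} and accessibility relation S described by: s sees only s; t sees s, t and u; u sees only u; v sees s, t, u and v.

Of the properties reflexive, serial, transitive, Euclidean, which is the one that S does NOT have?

Reflexive: yes — every world is S-related to itself.
Serial: yes — every world has a successor (e.g. s S s).
Transitive: yes — every two-step S-path is closed by a direct edge.
Euclidean: no — t S s and t S u, but not s S u.
Only Euclidean fails.

Euclidean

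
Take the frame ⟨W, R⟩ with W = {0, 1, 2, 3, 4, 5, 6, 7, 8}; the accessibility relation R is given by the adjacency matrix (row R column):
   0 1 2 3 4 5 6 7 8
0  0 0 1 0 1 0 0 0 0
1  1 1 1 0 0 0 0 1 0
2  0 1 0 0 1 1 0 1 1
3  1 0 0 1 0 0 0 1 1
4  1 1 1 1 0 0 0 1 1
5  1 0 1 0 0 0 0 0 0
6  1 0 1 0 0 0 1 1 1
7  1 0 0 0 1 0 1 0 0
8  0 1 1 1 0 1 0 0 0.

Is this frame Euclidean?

No

Euclidean: no — 1 R 0 and 1 R 7, but not 0 R 7.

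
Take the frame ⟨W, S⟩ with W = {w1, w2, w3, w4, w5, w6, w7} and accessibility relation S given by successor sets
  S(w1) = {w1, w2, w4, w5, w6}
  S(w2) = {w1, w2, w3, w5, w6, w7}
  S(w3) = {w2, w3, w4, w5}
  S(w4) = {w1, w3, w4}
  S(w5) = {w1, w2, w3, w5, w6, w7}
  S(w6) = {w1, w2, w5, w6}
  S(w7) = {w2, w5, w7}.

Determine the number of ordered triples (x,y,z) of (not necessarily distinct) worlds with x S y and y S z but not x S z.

32

Enumerating: (w1,w2,w3), (w1,w2,w7), (w1,w4,w3), (w1,w5,w3), (w1,w5,w7), (w2,w1,w4), (w2,w3,w4), (w3,w2,w1), (w3,w2,w6), (w3,w2,w7), (w3,w4,w1), (w3,w5,w1), … and 20 more.
Total: 32.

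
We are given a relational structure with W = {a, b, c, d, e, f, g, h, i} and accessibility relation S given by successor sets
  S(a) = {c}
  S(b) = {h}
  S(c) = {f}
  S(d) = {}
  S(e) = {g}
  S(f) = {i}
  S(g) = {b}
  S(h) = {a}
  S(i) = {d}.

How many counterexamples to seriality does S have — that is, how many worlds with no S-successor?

1

Enumerating: d.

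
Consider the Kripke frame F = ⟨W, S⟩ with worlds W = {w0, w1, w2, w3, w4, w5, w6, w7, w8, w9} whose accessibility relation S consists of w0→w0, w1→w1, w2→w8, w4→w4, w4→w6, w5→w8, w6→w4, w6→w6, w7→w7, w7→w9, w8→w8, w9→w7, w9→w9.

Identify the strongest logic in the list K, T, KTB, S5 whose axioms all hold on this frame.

Reflexive (axiom T): no — w2 is not related to itself.
Symmetric (axiom B): no — w2 S w8 but not w8 S w2.
Euclidean (axiom 5): yes — any two successors of a common world are S-related.
So F validates K; T would additionally require S to be reflexive. The strongest is K.

K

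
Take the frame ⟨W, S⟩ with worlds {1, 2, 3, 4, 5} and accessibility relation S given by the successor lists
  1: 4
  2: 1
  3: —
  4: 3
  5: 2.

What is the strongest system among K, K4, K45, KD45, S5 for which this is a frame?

K

Transitive (axiom 4): no — 1 S 4 and 4 S 3, but not 1 S 3.
Euclidean (axiom 5): no — 1 S 4 and 1 S 4, but not 4 S 4.
Serial (axiom D): no — 3 has no S-successor.
Reflexive (axiom T): no — 1 is not related to itself.
So F validates K; K4 would additionally require S to be transitive. The strongest is K.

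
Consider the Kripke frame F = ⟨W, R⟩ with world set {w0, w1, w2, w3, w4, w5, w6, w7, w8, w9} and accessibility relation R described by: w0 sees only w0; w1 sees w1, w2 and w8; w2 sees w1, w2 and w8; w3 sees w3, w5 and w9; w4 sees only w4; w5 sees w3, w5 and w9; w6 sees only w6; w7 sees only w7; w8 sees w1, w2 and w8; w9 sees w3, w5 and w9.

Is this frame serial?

Serial: yes — every world has a successor (e.g. w0 R w0).

Yes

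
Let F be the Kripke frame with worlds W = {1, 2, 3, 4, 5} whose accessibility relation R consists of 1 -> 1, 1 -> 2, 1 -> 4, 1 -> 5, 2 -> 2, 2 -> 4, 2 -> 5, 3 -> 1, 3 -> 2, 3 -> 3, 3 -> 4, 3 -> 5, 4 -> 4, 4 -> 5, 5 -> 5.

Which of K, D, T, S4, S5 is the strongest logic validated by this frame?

Serial (axiom D): yes — every world has a successor (e.g. 1 R 1).
Reflexive (axiom T): yes — every world is R-related to itself.
Transitive (axiom 4): yes — every two-step R-path is closed by a direct edge.
Euclidean (axiom 5): no — 1 R 4 and 1 R 2, but not 4 R 2.
So F validates K, D, T, S4; S5 would additionally require R to be Euclidean. The strongest is S4.

S4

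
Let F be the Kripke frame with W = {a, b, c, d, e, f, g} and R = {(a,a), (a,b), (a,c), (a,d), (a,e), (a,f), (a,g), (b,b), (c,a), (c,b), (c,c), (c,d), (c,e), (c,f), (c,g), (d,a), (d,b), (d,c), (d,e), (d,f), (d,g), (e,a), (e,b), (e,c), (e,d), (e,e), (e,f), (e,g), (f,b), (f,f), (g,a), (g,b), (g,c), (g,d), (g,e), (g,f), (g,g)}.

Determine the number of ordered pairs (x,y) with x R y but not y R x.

Enumerating: (a,b), (a,f), (c,b), (c,f), (d,b), (d,f), (e,b), (e,f), (f,b), (g,b), (g,f).

11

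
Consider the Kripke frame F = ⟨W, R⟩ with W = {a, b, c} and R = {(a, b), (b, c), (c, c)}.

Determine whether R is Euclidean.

Euclidean: no — a R b and a R b, but not b R b.

No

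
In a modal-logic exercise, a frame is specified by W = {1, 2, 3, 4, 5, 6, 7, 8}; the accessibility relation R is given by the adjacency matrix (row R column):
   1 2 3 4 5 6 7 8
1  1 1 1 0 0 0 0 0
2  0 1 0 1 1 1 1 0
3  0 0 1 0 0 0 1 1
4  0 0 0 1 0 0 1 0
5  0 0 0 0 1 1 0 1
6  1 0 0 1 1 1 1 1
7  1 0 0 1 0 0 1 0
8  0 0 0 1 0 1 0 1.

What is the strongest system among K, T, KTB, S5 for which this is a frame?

Reflexive (axiom T): yes — every world is R-related to itself.
Symmetric (axiom B): no — 1 R 2 but not 2 R 1.
Euclidean (axiom 5): no — 1 R 2 and 1 R 3, but not 2 R 3.
So F validates K, T; KTB would additionally require R to be symmetric. The strongest is T.

T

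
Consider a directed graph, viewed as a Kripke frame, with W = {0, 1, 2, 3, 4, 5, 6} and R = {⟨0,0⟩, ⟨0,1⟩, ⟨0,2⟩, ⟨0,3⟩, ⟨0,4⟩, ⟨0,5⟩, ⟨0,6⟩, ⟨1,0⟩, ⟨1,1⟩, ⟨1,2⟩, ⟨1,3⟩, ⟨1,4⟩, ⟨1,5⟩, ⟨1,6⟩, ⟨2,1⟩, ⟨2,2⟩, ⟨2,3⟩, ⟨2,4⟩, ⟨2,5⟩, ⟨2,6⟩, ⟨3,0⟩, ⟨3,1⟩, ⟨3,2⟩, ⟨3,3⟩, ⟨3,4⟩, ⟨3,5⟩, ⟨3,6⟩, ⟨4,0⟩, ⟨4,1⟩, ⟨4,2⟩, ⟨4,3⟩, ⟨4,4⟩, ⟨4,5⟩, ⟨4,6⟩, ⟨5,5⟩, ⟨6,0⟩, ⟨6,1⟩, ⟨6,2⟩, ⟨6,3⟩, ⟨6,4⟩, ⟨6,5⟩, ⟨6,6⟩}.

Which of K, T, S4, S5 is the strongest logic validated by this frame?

Reflexive (axiom T): yes — every world is R-related to itself.
Transitive (axiom 4): no — 2 R 1 and 1 R 0, but not 2 R 0.
Euclidean (axiom 5): no — 0 R 5 and 0 R 1, but not 5 R 1.
So F validates K, T; S4 would additionally require R to be transitive. The strongest is T.

T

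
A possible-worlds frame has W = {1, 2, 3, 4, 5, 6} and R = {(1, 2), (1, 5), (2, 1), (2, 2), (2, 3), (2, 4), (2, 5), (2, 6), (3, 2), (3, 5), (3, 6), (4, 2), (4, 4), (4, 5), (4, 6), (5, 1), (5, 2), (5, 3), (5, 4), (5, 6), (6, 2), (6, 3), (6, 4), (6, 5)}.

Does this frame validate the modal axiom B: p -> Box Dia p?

The schema B characterises exactly the symmetric frames.
Symmetric: yes — every pair in R has its reverse in R.

Yes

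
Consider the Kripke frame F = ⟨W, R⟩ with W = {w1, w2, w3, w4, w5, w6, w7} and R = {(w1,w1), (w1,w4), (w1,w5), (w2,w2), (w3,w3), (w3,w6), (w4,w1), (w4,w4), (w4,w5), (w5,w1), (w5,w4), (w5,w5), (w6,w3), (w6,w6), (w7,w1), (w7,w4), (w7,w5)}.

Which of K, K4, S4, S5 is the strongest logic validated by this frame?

K4

Transitive (axiom 4): yes — every two-step R-path is closed by a direct edge.
Reflexive (axiom T): no — w7 is not related to itself.
Euclidean (axiom 5): yes — any two successors of a common world are R-related.
So F validates K, K4; S4 would additionally require R to be reflexive. The strongest is K4.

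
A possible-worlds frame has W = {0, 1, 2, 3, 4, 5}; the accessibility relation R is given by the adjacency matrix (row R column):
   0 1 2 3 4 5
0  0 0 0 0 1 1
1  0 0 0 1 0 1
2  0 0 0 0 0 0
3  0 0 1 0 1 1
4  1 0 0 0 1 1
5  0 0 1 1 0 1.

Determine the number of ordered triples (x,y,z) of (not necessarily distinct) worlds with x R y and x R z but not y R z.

14

Enumerating: (0,5,4), (1,3,3), (3,2,2), (3,2,4), (3,2,5), (3,4,2), (3,5,4), (4,0,0), (4,5,0), (4,5,4), (5,2,2), (5,2,3), (5,2,5), (5,3,3).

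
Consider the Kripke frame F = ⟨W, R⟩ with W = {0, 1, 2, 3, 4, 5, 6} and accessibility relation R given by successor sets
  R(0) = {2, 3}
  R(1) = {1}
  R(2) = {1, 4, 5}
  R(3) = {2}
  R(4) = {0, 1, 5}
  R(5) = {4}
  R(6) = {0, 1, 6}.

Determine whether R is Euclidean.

Euclidean: no — 0 R 2 and 0 R 3, but not 2 R 3.

No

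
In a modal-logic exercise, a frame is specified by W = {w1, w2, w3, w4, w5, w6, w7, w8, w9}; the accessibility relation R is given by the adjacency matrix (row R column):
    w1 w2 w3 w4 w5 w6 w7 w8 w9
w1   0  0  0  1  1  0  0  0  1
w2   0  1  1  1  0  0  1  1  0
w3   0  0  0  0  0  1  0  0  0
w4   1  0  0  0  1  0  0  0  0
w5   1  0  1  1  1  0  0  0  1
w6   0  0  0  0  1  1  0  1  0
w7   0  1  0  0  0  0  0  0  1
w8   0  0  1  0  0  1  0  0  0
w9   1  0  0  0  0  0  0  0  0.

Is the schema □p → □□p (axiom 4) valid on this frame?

The schema 4 characterises exactly the transitive frames.
Transitive: no — w1 R w5 and w5 R w3, but not w1 R w3.

No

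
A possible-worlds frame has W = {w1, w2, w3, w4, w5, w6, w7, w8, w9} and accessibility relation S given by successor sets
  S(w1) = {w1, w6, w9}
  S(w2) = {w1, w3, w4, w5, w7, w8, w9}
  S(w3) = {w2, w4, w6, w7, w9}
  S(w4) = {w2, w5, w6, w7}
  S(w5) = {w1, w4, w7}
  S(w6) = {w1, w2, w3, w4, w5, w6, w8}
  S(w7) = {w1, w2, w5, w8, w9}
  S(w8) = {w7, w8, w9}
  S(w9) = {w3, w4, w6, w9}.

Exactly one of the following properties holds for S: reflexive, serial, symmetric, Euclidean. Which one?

Reflexive: no — w2 is not related to itself.
Serial: yes — every world has a successor (e.g. w1 S w1).
Symmetric: no — w1 S w9 but not w9 S w1.
Euclidean: no — w1 S w6 and w1 S w9, but not w6 S w9.
Only serial holds.

serial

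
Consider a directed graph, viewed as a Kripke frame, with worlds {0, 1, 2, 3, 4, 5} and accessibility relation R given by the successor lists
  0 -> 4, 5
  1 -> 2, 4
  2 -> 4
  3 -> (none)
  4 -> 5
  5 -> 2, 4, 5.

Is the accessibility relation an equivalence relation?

No

Reflexive: no — 0 is not related to itself.
Symmetric: no — 0 R 4 but not 4 R 0.
Transitive: no — 0 R 5 and 5 R 2, but not 0 R 2.
So R is not an equivalence relation.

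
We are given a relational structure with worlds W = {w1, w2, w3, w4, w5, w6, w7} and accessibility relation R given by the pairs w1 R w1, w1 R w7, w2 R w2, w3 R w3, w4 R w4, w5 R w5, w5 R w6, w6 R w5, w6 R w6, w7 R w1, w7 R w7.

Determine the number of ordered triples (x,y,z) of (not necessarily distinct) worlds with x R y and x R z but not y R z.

R is Euclidean; there are no such tuples.

0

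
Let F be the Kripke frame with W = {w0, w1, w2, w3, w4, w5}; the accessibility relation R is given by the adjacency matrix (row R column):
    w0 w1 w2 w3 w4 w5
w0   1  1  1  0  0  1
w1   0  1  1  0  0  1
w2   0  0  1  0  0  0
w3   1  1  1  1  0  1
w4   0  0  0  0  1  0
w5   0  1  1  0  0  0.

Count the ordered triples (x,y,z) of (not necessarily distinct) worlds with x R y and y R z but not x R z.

Enumerating: (w5,w1,w5).

1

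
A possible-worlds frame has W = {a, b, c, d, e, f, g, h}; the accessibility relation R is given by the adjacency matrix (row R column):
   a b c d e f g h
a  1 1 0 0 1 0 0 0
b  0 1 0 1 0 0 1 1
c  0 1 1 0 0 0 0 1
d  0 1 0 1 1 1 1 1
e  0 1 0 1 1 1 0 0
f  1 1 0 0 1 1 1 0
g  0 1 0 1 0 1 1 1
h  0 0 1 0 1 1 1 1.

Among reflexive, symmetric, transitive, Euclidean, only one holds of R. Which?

Reflexive: yes — every world is R-related to itself.
Symmetric: no — a R b but not b R a.
Transitive: no — a R b and b R d, but not a R d.
Euclidean: no — a R b and a R e, but not b R e.
Only reflexive holds.

reflexive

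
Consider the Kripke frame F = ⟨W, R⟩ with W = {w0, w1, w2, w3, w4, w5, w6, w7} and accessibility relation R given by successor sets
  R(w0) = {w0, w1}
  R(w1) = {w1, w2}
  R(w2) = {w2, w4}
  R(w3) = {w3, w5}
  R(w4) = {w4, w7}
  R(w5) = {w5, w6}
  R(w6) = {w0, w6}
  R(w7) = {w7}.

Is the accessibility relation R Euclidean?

Euclidean: no — w0 R w1 and w0 R w0, but not w1 R w0.

No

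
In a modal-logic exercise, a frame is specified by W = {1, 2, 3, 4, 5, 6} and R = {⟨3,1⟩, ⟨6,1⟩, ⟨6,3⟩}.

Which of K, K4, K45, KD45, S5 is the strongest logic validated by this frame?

Transitive (axiom 4): yes — every two-step R-path is closed by a direct edge.
Euclidean (axiom 5): no — 6 R 1 and 6 R 3, but not 1 R 3.
Serial (axiom D): no — 1 has no R-successor.
Reflexive (axiom T): no — 1 is not related to itself.
So F validates K, K4; K45 would additionally require R to be Euclidean. The strongest is K4.

K4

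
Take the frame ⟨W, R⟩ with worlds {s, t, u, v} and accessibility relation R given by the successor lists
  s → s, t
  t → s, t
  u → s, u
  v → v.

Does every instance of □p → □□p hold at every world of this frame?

By correspondence theory, 4 is valid on a frame iff R is transitive.
Transitive: no — u R s and s R t, but not u R t.

No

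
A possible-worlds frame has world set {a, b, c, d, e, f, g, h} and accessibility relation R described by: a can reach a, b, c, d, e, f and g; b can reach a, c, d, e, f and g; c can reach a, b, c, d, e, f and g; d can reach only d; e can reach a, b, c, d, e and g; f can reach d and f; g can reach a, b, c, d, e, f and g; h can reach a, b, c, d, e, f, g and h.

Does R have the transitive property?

No

Transitive: no — e R a and a R f, but not e R f.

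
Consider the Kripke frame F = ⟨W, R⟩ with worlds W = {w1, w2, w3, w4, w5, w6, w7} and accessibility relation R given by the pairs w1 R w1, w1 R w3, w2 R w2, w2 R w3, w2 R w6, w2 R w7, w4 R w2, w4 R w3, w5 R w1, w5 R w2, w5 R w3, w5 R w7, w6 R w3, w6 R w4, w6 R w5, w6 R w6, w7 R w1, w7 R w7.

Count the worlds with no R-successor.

1

Enumerating: w3.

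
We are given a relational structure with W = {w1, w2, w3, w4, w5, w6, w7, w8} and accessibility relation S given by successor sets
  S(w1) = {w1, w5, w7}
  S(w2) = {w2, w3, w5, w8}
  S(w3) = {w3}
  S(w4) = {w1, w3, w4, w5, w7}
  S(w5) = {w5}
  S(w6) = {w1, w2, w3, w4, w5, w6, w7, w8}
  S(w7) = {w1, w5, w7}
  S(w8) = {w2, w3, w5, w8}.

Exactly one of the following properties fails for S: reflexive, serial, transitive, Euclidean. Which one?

Euclidean

Reflexive: yes — every world is S-related to itself.
Serial: yes — every world has a successor (e.g. w1 S w1).
Transitive: yes — every two-step S-path is closed by a direct edge.
Euclidean: no — w1 S w5 and w1 S w7, but not w5 S w7.
Only Euclidean fails.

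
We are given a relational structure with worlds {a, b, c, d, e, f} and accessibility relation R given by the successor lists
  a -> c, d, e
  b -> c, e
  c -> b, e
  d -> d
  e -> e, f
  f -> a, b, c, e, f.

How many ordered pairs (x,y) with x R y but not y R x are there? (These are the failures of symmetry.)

8

Enumerating: (a,c), (a,d), (a,e), (b,e), (c,e), (f,a), (f,b), (f,c).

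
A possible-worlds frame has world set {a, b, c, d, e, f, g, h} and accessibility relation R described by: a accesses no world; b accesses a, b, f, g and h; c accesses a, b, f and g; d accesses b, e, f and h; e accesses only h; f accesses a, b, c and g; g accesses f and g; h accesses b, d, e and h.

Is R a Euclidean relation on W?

No

Euclidean: no — b R a and b R f, but not a R f.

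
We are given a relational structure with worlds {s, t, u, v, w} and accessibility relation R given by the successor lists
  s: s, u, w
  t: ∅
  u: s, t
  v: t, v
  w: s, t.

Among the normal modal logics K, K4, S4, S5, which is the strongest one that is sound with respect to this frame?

K

Transitive (axiom 4): no — s R u and u R t, but not s R t.
Reflexive (axiom T): no — t is not related to itself.
Euclidean (axiom 5): no — s R u and s R w, but not u R w.
So F validates K; K4 would additionally require R to be transitive. The strongest is K.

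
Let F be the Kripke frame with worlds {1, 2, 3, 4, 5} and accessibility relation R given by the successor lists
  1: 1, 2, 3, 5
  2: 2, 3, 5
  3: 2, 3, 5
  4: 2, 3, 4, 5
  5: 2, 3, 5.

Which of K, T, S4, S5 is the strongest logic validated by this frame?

Reflexive (axiom T): yes — every world is R-related to itself.
Transitive (axiom 4): yes — every two-step R-path is closed by a direct edge.
Euclidean (axiom 5): no — 1 R 2 and 1 R 1, but not 2 R 1.
So F validates K, T, S4; S5 would additionally require R to be Euclidean. The strongest is S4.

S4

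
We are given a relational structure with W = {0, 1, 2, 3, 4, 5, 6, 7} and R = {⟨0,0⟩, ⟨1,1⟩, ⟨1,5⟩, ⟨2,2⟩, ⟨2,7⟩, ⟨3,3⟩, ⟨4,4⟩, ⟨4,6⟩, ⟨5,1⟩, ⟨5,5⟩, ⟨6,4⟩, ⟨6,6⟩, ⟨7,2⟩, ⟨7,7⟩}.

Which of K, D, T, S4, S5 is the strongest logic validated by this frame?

S5

Serial (axiom D): yes — every world has a successor (e.g. 0 R 0).
Reflexive (axiom T): yes — every world is R-related to itself.
Transitive (axiom 4): yes — every two-step R-path is closed by a direct edge.
Euclidean (axiom 5): yes — any two successors of a common world are R-related.
So F validates K, D, T, S4, S5. The strongest is S5.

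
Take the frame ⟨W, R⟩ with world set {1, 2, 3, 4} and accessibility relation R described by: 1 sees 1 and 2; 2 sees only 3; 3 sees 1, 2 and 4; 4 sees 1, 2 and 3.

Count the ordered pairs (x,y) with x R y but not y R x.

Enumerating: (1,2), (3,1), (4,1), (4,2).

4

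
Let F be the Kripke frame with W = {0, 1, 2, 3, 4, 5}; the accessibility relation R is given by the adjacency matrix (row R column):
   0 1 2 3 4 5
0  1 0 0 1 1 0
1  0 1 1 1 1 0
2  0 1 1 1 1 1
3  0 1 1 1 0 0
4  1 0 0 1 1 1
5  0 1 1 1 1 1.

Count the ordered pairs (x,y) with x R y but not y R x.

Enumerating: (0,3), (1,4), (2,4), (4,3), (5,1), (5,3).

6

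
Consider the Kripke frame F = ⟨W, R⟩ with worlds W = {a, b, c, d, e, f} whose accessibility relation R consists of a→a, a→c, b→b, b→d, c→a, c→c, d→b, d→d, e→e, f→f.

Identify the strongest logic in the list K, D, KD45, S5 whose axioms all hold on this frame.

S5

Serial (axiom D): yes — every world has a successor (e.g. a R a).
Euclidean (axiom 5): yes — any two successors of a common world are R-related.
Transitive (axiom 4): yes — every two-step R-path is closed by a direct edge.
Reflexive (axiom T): yes — every world is R-related to itself.
So F validates K, D, KD45, S5. The strongest is S5.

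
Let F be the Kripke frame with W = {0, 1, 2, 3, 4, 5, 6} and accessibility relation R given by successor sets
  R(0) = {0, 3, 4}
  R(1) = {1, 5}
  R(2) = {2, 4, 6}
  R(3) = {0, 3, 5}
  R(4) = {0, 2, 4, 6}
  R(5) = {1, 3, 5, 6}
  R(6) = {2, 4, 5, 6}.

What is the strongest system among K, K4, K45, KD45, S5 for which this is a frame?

Transitive (axiom 4): no — 0 R 3 and 3 R 5, but not 0 R 5.
Euclidean (axiom 5): no — 0 R 3 and 0 R 4, but not 3 R 4.
Serial (axiom D): yes — every world has a successor (e.g. 0 R 0).
Reflexive (axiom T): yes — every world is R-related to itself.
So F validates K; K4 would additionally require R to be transitive. The strongest is K.

K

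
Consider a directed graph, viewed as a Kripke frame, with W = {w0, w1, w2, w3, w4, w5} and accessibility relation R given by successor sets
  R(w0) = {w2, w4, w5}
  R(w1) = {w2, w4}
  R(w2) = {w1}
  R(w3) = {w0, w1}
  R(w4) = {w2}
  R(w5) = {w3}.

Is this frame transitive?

Transitive: no — w0 R w2 and w2 R w1, but not w0 R w1.

No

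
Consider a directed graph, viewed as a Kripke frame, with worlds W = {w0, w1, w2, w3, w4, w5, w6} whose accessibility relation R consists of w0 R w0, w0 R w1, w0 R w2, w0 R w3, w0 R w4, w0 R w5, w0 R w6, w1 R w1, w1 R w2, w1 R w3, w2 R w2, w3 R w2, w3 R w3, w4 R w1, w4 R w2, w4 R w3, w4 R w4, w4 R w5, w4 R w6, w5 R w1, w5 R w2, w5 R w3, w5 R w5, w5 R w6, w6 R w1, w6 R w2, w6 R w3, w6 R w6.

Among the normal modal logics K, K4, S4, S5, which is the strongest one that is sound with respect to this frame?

S4

Transitive (axiom 4): yes — every two-step R-path is closed by a direct edge.
Reflexive (axiom T): yes — every world is R-related to itself.
Euclidean (axiom 5): no — w0 R w1 and w0 R w4, but not w1 R w4.
So F validates K, K4, S4; S5 would additionally require R to be Euclidean. The strongest is S4.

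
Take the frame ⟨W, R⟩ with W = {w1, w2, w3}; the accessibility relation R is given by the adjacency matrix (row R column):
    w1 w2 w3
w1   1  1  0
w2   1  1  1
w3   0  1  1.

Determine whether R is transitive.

No

Transitive: no — w1 R w2 and w2 R w3, but not w1 R w3.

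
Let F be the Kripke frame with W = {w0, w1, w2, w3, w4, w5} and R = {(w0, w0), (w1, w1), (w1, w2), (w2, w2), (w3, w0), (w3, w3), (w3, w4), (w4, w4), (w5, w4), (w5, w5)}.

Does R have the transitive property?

Yes

Transitive: yes — every two-step R-path is closed by a direct edge.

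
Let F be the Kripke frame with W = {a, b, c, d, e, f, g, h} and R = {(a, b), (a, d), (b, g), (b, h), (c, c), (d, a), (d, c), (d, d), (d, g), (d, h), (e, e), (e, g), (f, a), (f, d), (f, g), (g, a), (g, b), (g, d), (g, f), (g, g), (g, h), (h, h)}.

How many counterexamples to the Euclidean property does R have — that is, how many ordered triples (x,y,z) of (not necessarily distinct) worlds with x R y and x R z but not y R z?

Enumerating: (a,b,b), (a,b,d), (a,d,b), (b,h,g), (d,a,a), (d,a,c), (d,a,g), (d,a,h), (d,c,a), (d,c,d), (d,c,g), (d,c,h), … and 26 more.
Total: 38.

38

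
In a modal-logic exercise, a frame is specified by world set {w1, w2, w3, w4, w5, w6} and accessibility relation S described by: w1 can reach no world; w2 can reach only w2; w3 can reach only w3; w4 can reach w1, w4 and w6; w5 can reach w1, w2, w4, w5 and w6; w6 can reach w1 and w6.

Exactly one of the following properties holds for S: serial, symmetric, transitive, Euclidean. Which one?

transitive

Serial: no — w1 has no S-successor.
Symmetric: no — w4 S w1 but not w1 S w4.
Transitive: yes — every two-step S-path is closed by a direct edge.
Euclidean: no — w4 S w1 and w4 S w6, but not w1 S w6.
Only transitive holds.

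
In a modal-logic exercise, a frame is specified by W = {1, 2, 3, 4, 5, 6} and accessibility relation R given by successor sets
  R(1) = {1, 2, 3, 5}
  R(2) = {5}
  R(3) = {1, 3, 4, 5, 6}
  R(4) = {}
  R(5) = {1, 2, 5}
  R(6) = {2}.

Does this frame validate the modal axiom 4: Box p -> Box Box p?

The schema 4 characterises exactly the transitive frames.
Transitive: no — 1 R 3 and 3 R 4, but not 1 R 4.

No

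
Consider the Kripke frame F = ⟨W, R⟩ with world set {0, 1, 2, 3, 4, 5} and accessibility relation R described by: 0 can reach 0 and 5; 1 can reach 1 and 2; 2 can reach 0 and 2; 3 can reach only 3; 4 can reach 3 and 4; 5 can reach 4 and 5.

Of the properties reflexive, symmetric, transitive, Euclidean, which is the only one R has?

reflexive

Reflexive: yes — every world is R-related to itself.
Symmetric: no — 0 R 5 but not 5 R 0.
Transitive: no — 0 R 5 and 5 R 4, but not 0 R 4.
Euclidean: no — 0 R 5 and 0 R 0, but not 5 R 0.
Only reflexive holds.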